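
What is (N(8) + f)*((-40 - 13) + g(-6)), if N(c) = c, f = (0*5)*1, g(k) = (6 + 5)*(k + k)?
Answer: -1480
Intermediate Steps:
g(k) = 22*k (g(k) = 11*(2*k) = 22*k)
f = 0 (f = 0*1 = 0)
(N(8) + f)*((-40 - 13) + g(-6)) = (8 + 0)*((-40 - 13) + 22*(-6)) = 8*(-53 - 132) = 8*(-185) = -1480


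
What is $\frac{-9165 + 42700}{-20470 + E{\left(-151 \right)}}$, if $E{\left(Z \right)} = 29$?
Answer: $- \frac{33535}{20441} \approx -1.6406$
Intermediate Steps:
$\frac{-9165 + 42700}{-20470 + E{\left(-151 \right)}} = \frac{-9165 + 42700}{-20470 + 29} = \frac{33535}{-20441} = 33535 \left(- \frac{1}{20441}\right) = - \frac{33535}{20441}$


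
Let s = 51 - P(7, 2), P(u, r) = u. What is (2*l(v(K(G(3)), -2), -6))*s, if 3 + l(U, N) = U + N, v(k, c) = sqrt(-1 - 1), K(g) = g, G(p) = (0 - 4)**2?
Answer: -792 + 88*I*sqrt(2) ≈ -792.0 + 124.45*I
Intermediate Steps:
G(p) = 16 (G(p) = (-4)**2 = 16)
s = 44 (s = 51 - 1*7 = 51 - 7 = 44)
v(k, c) = I*sqrt(2) (v(k, c) = sqrt(-2) = I*sqrt(2))
l(U, N) = -3 + N + U (l(U, N) = -3 + (U + N) = -3 + (N + U) = -3 + N + U)
(2*l(v(K(G(3)), -2), -6))*s = (2*(-3 - 6 + I*sqrt(2)))*44 = (2*(-9 + I*sqrt(2)))*44 = (-18 + 2*I*sqrt(2))*44 = -792 + 88*I*sqrt(2)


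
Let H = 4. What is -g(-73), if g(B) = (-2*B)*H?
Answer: -584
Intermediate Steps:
g(B) = -8*B (g(B) = -2*B*4 = -8*B)
-g(-73) = -(-8)*(-73) = -1*584 = -584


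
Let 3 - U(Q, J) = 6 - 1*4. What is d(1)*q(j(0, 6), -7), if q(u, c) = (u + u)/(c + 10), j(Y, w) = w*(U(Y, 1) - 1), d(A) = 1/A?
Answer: 0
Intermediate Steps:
U(Q, J) = 1 (U(Q, J) = 3 - (6 - 1*4) = 3 - (6 - 4) = 3 - 1*2 = 3 - 2 = 1)
d(A) = 1/A
j(Y, w) = 0 (j(Y, w) = w*(1 - 1) = w*0 = 0)
q(u, c) = 2*u/(10 + c) (q(u, c) = (2*u)/(10 + c) = 2*u/(10 + c))
d(1)*q(j(0, 6), -7) = (2*0/(10 - 7))/1 = 1*(2*0/3) = 1*(2*0*(⅓)) = 1*0 = 0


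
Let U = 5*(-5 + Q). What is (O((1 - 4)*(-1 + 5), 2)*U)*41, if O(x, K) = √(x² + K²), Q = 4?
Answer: -410*√37 ≈ -2493.9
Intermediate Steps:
O(x, K) = √(K² + x²)
U = -5 (U = 5*(-5 + 4) = 5*(-1) = -5)
(O((1 - 4)*(-1 + 5), 2)*U)*41 = (√(2² + ((1 - 4)*(-1 + 5))²)*(-5))*41 = (√(4 + (-3*4)²)*(-5))*41 = (√(4 + (-12)²)*(-5))*41 = (√(4 + 144)*(-5))*41 = (√148*(-5))*41 = ((2*√37)*(-5))*41 = -10*√37*41 = -410*√37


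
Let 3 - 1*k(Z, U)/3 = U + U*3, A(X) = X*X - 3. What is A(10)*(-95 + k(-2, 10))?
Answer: -19982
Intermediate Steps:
A(X) = -3 + X² (A(X) = X² - 3 = -3 + X²)
k(Z, U) = 9 - 12*U (k(Z, U) = 9 - 3*(U + U*3) = 9 - 3*(U + 3*U) = 9 - 12*U)
A(10)*(-95 + k(-2, 10)) = (-3 + 10²)*(-95 + (9 - 12*10)) = (-3 + 100)*(-95 + (9 - 120)) = 97*(-95 - 111) = 97*(-206) = -19982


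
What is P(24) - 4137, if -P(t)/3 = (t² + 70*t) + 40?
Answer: -11025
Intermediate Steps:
P(t) = -120 - 210*t - 3*t² (P(t) = -3*((t² + 70*t) + 40) = -3*(40 + t² + 70*t) = -120 - 210*t - 3*t²)
P(24) - 4137 = (-120 - 210*24 - 3*24²) - 4137 = (-120 - 5040 - 3*576) - 4137 = (-120 - 5040 - 1728) - 4137 = -6888 - 4137 = -11025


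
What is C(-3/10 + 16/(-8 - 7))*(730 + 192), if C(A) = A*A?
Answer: 774941/450 ≈ 1722.1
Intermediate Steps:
C(A) = A²
C(-3/10 + 16/(-8 - 7))*(730 + 192) = (-3/10 + 16/(-8 - 7))²*(730 + 192) = (-3*⅒ + 16/(-15))²*922 = (-3/10 + 16*(-1/15))²*922 = (-3/10 - 16/15)²*922 = (-41/30)²*922 = (1681/900)*922 = 774941/450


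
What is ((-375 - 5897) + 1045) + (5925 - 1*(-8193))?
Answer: 8891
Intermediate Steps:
((-375 - 5897) + 1045) + (5925 - 1*(-8193)) = (-6272 + 1045) + (5925 + 8193) = -5227 + 14118 = 8891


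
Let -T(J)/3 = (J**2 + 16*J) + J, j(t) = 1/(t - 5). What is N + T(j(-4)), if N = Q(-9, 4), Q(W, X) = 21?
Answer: 719/27 ≈ 26.630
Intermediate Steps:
j(t) = 1/(-5 + t)
N = 21
T(J) = -51*J - 3*J**2 (T(J) = -3*((J**2 + 16*J) + J) = -3*(J**2 + 17*J) = -51*J - 3*J**2)
N + T(j(-4)) = 21 - 3*(17 + 1/(-5 - 4))/(-5 - 4) = 21 - 3*(17 + 1/(-9))/(-9) = 21 - 3*(-1/9)*(17 - 1/9) = 21 - 3*(-1/9)*152/9 = 21 + 152/27 = 719/27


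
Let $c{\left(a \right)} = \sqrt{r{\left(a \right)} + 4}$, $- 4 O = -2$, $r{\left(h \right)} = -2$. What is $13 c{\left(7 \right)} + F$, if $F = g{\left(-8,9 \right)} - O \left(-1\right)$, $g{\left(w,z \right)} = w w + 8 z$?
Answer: $\frac{273}{2} + 13 \sqrt{2} \approx 154.88$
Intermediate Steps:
$O = \frac{1}{2}$ ($O = \left(- \frac{1}{4}\right) \left(-2\right) = \frac{1}{2} \approx 0.5$)
$g{\left(w,z \right)} = w^{2} + 8 z$
$c{\left(a \right)} = \sqrt{2}$ ($c{\left(a \right)} = \sqrt{-2 + 4} = \sqrt{2}$)
$F = \frac{273}{2}$ ($F = \left(\left(-8\right)^{2} + 8 \cdot 9\right) - \frac{1}{2} \left(-1\right) = \left(64 + 72\right) - - \frac{1}{2} = 136 + \frac{1}{2} = \frac{273}{2} \approx 136.5$)
$13 c{\left(7 \right)} + F = 13 \sqrt{2} + \frac{273}{2} = \frac{273}{2} + 13 \sqrt{2}$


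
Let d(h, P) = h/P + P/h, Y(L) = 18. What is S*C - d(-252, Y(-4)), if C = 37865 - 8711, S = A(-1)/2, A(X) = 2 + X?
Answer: 204275/14 ≈ 14591.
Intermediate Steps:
d(h, P) = P/h + h/P
S = ½ (S = (2 - 1)/2 = 1*(½) = ½ ≈ 0.50000)
C = 29154
S*C - d(-252, Y(-4)) = (½)*29154 - (18/(-252) - 252/18) = 14577 - (18*(-1/252) - 252*1/18) = 14577 - (-1/14 - 14) = 14577 - 1*(-197/14) = 14577 + 197/14 = 204275/14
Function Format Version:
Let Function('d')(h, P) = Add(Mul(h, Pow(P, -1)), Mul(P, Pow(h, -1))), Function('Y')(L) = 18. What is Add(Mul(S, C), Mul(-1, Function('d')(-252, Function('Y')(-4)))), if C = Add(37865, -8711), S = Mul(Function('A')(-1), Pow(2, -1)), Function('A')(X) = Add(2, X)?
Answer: Rational(204275, 14) ≈ 14591.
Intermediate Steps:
Function('d')(h, P) = Add(Mul(P, Pow(h, -1)), Mul(h, Pow(P, -1)))
S = Rational(1, 2) (S = Mul(Add(2, -1), Pow(2, -1)) = Mul(1, Rational(1, 2)) = Rational(1, 2) ≈ 0.50000)
C = 29154
Add(Mul(S, C), Mul(-1, Function('d')(-252, Function('Y')(-4)))) = Add(Mul(Rational(1, 2), 29154), Mul(-1, Add(Mul(18, Pow(-252, -1)), Mul(-252, Pow(18, -1))))) = Add(14577, Mul(-1, Add(Mul(18, Rational(-1, 252)), Mul(-252, Rational(1, 18))))) = Add(14577, Mul(-1, Add(Rational(-1, 14), -14))) = Add(14577, Mul(-1, Rational(-197, 14))) = Add(14577, Rational(197, 14)) = Rational(204275, 14)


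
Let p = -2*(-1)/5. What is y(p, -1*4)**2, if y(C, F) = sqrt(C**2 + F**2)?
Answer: 404/25 ≈ 16.160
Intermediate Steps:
p = 2/5 (p = 2*(1/5) = 2/5 ≈ 0.40000)
y(p, -1*4)**2 = (sqrt((2/5)**2 + (-1*4)**2))**2 = (sqrt(4/25 + (-4)**2))**2 = (sqrt(4/25 + 16))**2 = (sqrt(404/25))**2 = (2*sqrt(101)/5)**2 = 404/25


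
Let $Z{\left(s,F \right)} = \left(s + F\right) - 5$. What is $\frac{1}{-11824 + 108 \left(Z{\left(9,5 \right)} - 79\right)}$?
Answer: $- \frac{1}{19384} \approx -5.1589 \cdot 10^{-5}$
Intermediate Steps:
$Z{\left(s,F \right)} = -5 + F + s$ ($Z{\left(s,F \right)} = \left(F + s\right) - 5 = -5 + F + s$)
$\frac{1}{-11824 + 108 \left(Z{\left(9,5 \right)} - 79\right)} = \frac{1}{-11824 + 108 \left(\left(-5 + 5 + 9\right) - 79\right)} = \frac{1}{-11824 + 108 \left(9 - 79\right)} = \frac{1}{-11824 + 108 \left(-70\right)} = \frac{1}{-11824 - 7560} = \frac{1}{-19384} = - \frac{1}{19384}$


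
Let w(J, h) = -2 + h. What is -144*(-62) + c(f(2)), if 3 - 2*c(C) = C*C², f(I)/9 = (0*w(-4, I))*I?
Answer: 17859/2 ≈ 8929.5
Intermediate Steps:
f(I) = 0 (f(I) = 9*((0*(-2 + I))*I) = 9*(0*I) = 9*0 = 0)
c(C) = 3/2 - C³/2 (c(C) = 3/2 - C*C²/2 = 3/2 - C³/2)
-144*(-62) + c(f(2)) = -144*(-62) + (3/2 - ½*0³) = 8928 + (3/2 - ½*0) = 8928 + (3/2 + 0) = 8928 + 3/2 = 17859/2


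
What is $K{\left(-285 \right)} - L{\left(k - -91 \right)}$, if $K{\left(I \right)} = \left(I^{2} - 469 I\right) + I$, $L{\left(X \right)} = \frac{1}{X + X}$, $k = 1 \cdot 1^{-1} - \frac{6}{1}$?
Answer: $\frac{36912059}{172} \approx 2.1461 \cdot 10^{5}$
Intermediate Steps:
$k = -5$ ($k = 1 \cdot 1 - 6 = 1 - 6 = -5$)
$L{\left(X \right)} = \frac{1}{2 X}$
$K{\left(I \right)} = I^{2} - 468 I$
$K{\left(-285 \right)} - L{\left(k - -91 \right)} = - 285 \left(-468 - 285\right) - \frac{1}{2 \left(-5 - -91\right)} = \left(-285\right) \left(-753\right) - \frac{1}{2 \left(-5 + 91\right)} = 214605 - \frac{1}{2 \cdot 86} = 214605 - \frac{1}{2} \cdot \frac{1}{86} = 214605 - \frac{1}{172} = \frac{36912059}{172}$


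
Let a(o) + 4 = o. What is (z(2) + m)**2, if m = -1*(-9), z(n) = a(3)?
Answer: 64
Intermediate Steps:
a(o) = -4 + o
z(n) = -1 (z(n) = -4 + 3 = -1)
m = 9
(z(2) + m)**2 = (-1 + 9)**2 = 8**2 = 64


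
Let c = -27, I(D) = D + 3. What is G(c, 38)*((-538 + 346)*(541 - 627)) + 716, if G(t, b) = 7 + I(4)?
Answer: 231884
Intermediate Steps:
I(D) = 3 + D
G(t, b) = 14 (G(t, b) = 7 + (3 + 4) = 7 + 7 = 14)
G(c, 38)*((-538 + 346)*(541 - 627)) + 716 = 14*((-538 + 346)*(541 - 627)) + 716 = 14*(-192*(-86)) + 716 = 14*16512 + 716 = 231168 + 716 = 231884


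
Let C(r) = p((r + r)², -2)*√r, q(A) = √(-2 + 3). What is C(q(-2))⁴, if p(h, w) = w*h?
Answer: 4096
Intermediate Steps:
q(A) = 1 (q(A) = √1 = 1)
p(h, w) = h*w
C(r) = -8*r^(5/2) (C(r) = ((r + r)²*(-2))*√r = ((2*r)²*(-2))*√r = ((4*r²)*(-2))*√r = (-8*r²)*√r = -8*r^(5/2))
C(q(-2))⁴ = (-8*1^(5/2))⁴ = (-8*1)⁴ = (-8)⁴ = 4096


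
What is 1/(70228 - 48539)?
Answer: 1/21689 ≈ 4.6106e-5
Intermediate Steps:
1/(70228 - 48539) = 1/21689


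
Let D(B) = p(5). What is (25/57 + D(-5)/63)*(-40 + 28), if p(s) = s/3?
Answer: -6680/1197 ≈ -5.5806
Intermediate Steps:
p(s) = s/3 (p(s) = s*(⅓) = s/3)
D(B) = 5/3 (D(B) = (⅓)*5 = 5/3)
(25/57 + D(-5)/63)*(-40 + 28) = (25/57 + (5/3)/63)*(-40 + 28) = (25*(1/57) + (5/3)*(1/63))*(-12) = (25/57 + 5/189)*(-12) = (1670/3591)*(-12) = -6680/1197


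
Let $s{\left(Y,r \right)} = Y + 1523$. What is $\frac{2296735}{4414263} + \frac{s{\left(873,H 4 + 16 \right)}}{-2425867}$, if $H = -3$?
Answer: $\frac{794428152871}{1529773563003} \approx 0.51931$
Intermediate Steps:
$s{\left(Y,r \right)} = 1523 + Y$
$\frac{2296735}{4414263} + \frac{s{\left(873,H 4 + 16 \right)}}{-2425867} = \frac{2296735}{4414263} + \frac{1523 + 873}{-2425867} = 2296735 \cdot \frac{1}{4414263} + 2396 \left(- \frac{1}{2425867}\right) = \frac{328105}{630609} - \frac{2396}{2425867} = \frac{794428152871}{1529773563003}$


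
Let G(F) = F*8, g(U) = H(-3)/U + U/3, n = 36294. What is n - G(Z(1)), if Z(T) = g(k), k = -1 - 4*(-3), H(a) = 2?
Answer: 1196686/33 ≈ 36263.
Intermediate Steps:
k = 11 (k = -1 + 12 = 11)
g(U) = 2/U + U/3
Z(T) = 127/33 (Z(T) = 2/11 + (⅓)*11 = 2*(1/11) + 11/3 = 2/11 + 11/3 = 127/33)
G(F) = 8*F
n - G(Z(1)) = 36294 - 8*127/33 = 36294 - 1*1016/33 = 36294 - 1016/33 = 1196686/33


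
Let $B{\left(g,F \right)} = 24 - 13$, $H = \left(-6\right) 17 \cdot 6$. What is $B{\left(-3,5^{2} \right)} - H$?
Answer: $623$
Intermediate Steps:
$H = -612$ ($H = \left(-102\right) 6 = -612$)
$B{\left(g,F \right)} = 11$ ($B{\left(g,F \right)} = 24 - 13 = 11$)
$B{\left(-3,5^{2} \right)} - H = 11 - -612 = 11 + 612 = 623$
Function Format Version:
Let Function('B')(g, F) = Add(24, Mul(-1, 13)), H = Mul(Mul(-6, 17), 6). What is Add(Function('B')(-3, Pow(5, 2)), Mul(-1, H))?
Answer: 623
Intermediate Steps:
H = -612 (H = Mul(-102, 6) = -612)
Function('B')(g, F) = 11 (Function('B')(g, F) = Add(24, -13) = 11)
Add(Function('B')(-3, Pow(5, 2)), Mul(-1, H)) = Add(11, Mul(-1, -612)) = Add(11, 612) = 623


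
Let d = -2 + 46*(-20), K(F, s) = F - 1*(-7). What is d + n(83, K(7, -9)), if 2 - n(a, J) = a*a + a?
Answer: -7892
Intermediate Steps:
K(F, s) = 7 + F (K(F, s) = F + 7 = 7 + F)
d = -922 (d = -2 - 920 = -922)
n(a, J) = 2 - a - a² (n(a, J) = 2 - (a*a + a) = 2 - (a² + a) = 2 - (a + a²) = 2 + (-a - a²) = 2 - a - a²)
d + n(83, K(7, -9)) = -922 + (2 - 1*83 - 1*83²) = -922 + (2 - 83 - 1*6889) = -922 + (2 - 83 - 6889) = -922 - 6970 = -7892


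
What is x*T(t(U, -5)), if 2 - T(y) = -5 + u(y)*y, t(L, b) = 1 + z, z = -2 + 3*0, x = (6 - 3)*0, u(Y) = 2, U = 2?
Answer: 0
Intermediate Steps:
x = 0 (x = 3*0 = 0)
z = -2 (z = -2 + 0 = -2)
t(L, b) = -1 (t(L, b) = 1 - 2 = -1)
T(y) = 7 - 2*y (T(y) = 2 - (-5 + 2*y) = 2 + (5 - 2*y) = 7 - 2*y)
x*T(t(U, -5)) = 0*(7 - 2*(-1)) = 0*(7 + 2) = 0*9 = 0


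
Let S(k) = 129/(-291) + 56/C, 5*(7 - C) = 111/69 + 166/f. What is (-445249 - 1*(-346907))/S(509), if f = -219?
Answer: -164083331974/12940849 ≈ -12679.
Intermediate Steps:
C = 34402/5037 (C = 7 - (111/69 + 166/(-219))/5 = 7 - (111*(1/69) + 166*(-1/219))/5 = 7 - (37/23 - 166/219)/5 = 7 - ⅕*4285/5037 = 7 - 857/5037 = 34402/5037 ≈ 6.8299)
S(k) = 12940849/1668497 (S(k) = 129/(-291) + 56/(34402/5037) = 129*(-1/291) + 56*(5037/34402) = -43/97 + 141036/17201 = 12940849/1668497)
(-445249 - 1*(-346907))/S(509) = (-445249 - 1*(-346907))/(12940849/1668497) = (-445249 + 346907)*(1668497/12940849) = -98342*1668497/12940849 = -164083331974/12940849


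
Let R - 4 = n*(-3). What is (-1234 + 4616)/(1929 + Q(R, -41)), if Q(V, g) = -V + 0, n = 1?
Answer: 1691/964 ≈ 1.7541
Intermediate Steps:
R = 1 (R = 4 + 1*(-3) = 4 - 3 = 1)
Q(V, g) = -V
(-1234 + 4616)/(1929 + Q(R, -41)) = (-1234 + 4616)/(1929 - 1*1) = 3382/(1929 - 1) = 3382/1928 = 3382*(1/1928) = 1691/964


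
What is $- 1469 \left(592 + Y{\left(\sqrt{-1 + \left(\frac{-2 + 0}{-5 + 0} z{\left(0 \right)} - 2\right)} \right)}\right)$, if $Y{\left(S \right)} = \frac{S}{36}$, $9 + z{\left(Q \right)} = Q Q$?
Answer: $-869648 - \frac{1469 i \sqrt{165}}{180} \approx -8.6965 \cdot 10^{5} - 104.83 i$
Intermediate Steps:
$z{\left(Q \right)} = -9 + Q^{2}$ ($z{\left(Q \right)} = -9 + Q Q = -9 + Q^{2}$)
$Y{\left(S \right)} = \frac{S}{36}$ ($Y{\left(S \right)} = S \frac{1}{36} = \frac{S}{36}$)
$- 1469 \left(592 + Y{\left(\sqrt{-1 + \left(\frac{-2 + 0}{-5 + 0} z{\left(0 \right)} - 2\right)} \right)}\right) = - 1469 \left(592 + \frac{\sqrt{-1 + \left(\frac{-2 + 0}{-5 + 0} \left(-9 + 0^{2}\right) - 2\right)}}{36}\right) = - 1469 \left(592 + \frac{\sqrt{-1 + \left(- \frac{2}{-5} \left(-9 + 0\right) - 2\right)}}{36}\right) = - 1469 \left(592 + \frac{\sqrt{-1 + \left(\left(-2\right) \left(- \frac{1}{5}\right) \left(-9\right) - 2\right)}}{36}\right) = - 1469 \left(592 + \frac{\sqrt{-1 + \left(\frac{2}{5} \left(-9\right) - 2\right)}}{36}\right) = - 1469 \left(592 + \frac{\sqrt{-1 - \frac{28}{5}}}{36}\right) = - 1469 \left(592 + \frac{\sqrt{- \frac{33}{5}}}{36}\right) = - 1469 \left(592 + \frac{\frac{1}{5} i \sqrt{165}}{36}\right) = - 1469 \left(592 + \frac{i \sqrt{165}}{180}\right) = -869648 - \frac{1469 i \sqrt{165}}{180}$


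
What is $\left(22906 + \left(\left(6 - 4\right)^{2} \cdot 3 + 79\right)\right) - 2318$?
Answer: $20679$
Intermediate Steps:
$\left(22906 + \left(\left(6 - 4\right)^{2} \cdot 3 + 79\right)\right) - 2318 = \left(22906 + \left(2^{2} \cdot 3 + 79\right)\right) - 2318 = \left(22906 + \left(4 \cdot 3 + 79\right)\right) - 2318 = \left(22906 + \left(12 + 79\right)\right) - 2318 = \left(22906 + 91\right) - 2318 = 22997 - 2318 = 20679$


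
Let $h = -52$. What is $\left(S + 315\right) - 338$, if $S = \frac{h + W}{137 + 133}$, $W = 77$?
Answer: $- \frac{1237}{54} \approx -22.907$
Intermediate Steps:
$S = \frac{5}{54}$ ($S = \frac{-52 + 77}{137 + 133} = \frac{25}{270} = 25 \cdot \frac{1}{270} = \frac{5}{54} \approx 0.092593$)
$\left(S + 315\right) - 338 = \left(\frac{5}{54} + 315\right) - 338 = \frac{17015}{54} - 338 = - \frac{1237}{54}$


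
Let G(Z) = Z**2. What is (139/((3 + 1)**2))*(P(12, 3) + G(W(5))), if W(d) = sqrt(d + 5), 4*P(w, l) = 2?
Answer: 2919/32 ≈ 91.219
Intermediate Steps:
P(w, l) = 1/2 (P(w, l) = (1/4)*2 = 1/2)
W(d) = sqrt(5 + d)
(139/((3 + 1)**2))*(P(12, 3) + G(W(5))) = (139/((3 + 1)**2))*(1/2 + (sqrt(5 + 5))**2) = (139/(4**2))*(1/2 + (sqrt(10))**2) = (139/16)*(1/2 + 10) = (139*(1/16))*(21/2) = (139/16)*(21/2) = 2919/32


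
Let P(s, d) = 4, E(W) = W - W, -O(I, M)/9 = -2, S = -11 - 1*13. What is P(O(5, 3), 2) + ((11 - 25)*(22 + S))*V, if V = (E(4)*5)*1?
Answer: 4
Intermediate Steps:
S = -24 (S = -11 - 13 = -24)
O(I, M) = 18 (O(I, M) = -9*(-2) = 18)
E(W) = 0
V = 0 (V = (0*5)*1 = 0*1 = 0)
P(O(5, 3), 2) + ((11 - 25)*(22 + S))*V = 4 + ((11 - 25)*(22 - 24))*0 = 4 - 14*(-2)*0 = 4 + 28*0 = 4 + 0 = 4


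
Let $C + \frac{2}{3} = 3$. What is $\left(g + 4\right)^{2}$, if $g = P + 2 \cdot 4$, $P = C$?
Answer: $\frac{1849}{9} \approx 205.44$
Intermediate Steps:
$C = \frac{7}{3}$ ($C = - \frac{2}{3} + 3 = \frac{7}{3} \approx 2.3333$)
$P = \frac{7}{3} \approx 2.3333$
$g = \frac{31}{3}$ ($g = \frac{7}{3} + 2 \cdot 4 = \frac{7}{3} + 8 = \frac{31}{3} \approx 10.333$)
$\left(g + 4\right)^{2} = \left(\frac{31}{3} + 4\right)^{2} = \left(\frac{43}{3}\right)^{2} = \frac{1849}{9}$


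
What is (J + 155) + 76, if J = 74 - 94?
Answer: 211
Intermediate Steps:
J = -20
(J + 155) + 76 = (-20 + 155) + 76 = 135 + 76 = 211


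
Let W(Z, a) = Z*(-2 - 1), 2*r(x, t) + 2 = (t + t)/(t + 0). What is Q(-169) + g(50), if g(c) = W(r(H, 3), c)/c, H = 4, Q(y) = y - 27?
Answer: -196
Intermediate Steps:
Q(y) = -27 + y
r(x, t) = 0 (r(x, t) = -1 + ((t + t)/(t + 0))/2 = -1 + ((2*t)/t)/2 = -1 + (1/2)*2 = -1 + 1 = 0)
W(Z, a) = -3*Z (W(Z, a) = Z*(-3) = -3*Z)
g(c) = 0 (g(c) = (-3*0)/c = 0/c = 0)
Q(-169) + g(50) = (-27 - 169) + 0 = -196 + 0 = -196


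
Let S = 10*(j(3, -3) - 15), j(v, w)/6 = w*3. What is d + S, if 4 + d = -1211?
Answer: -1905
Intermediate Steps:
d = -1215 (d = -4 - 1211 = -1215)
j(v, w) = 18*w (j(v, w) = 6*(w*3) = 6*(3*w) = 18*w)
S = -690 (S = 10*(18*(-3) - 15) = 10*(-54 - 15) = 10*(-69) = -690)
d + S = -1215 - 690 = -1905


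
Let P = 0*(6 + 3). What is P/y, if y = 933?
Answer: 0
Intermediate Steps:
P = 0 (P = 0*9 = 0)
P/y = 0/933 = 0*(1/933) = 0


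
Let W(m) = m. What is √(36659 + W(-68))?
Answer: √36591 ≈ 191.29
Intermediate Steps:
√(36659 + W(-68)) = √(36659 - 68) = √36591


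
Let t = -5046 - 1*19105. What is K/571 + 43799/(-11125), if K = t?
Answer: -293689104/6352375 ≈ -46.233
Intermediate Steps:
t = -24151 (t = -5046 - 19105 = -24151)
K = -24151
K/571 + 43799/(-11125) = -24151/571 + 43799/(-11125) = -24151*1/571 + 43799*(-1/11125) = -24151/571 - 43799/11125 = -293689104/6352375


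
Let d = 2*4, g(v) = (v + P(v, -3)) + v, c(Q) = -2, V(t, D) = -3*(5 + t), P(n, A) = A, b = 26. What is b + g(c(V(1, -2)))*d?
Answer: -30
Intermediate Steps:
V(t, D) = -15 - 3*t
g(v) = -3 + 2*v (g(v) = (v - 3) + v = (-3 + v) + v = -3 + 2*v)
d = 8
b + g(c(V(1, -2)))*d = 26 + (-3 + 2*(-2))*8 = 26 + (-3 - 4)*8 = 26 - 7*8 = 26 - 56 = -30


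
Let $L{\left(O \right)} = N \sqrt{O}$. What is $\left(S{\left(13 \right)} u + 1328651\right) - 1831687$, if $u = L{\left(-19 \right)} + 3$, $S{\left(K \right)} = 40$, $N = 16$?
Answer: $-502916 + 640 i \sqrt{19} \approx -5.0292 \cdot 10^{5} + 2789.7 i$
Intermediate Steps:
$L{\left(O \right)} = 16 \sqrt{O}$
$u = 3 + 16 i \sqrt{19}$ ($u = 16 \sqrt{-19} + 3 = 16 i \sqrt{19} + 3 = 3 + 16 i \sqrt{19} \approx 3.0 + 69.742 i$)
$\left(S{\left(13 \right)} u + 1328651\right) - 1831687 = \left(40 \left(3 + 16 i \sqrt{19}\right) + 1328651\right) - 1831687 = \left(\left(120 + 640 i \sqrt{19}\right) + 1328651\right) - 1831687 = \left(1328771 + 640 i \sqrt{19}\right) - 1831687 = -502916 + 640 i \sqrt{19}$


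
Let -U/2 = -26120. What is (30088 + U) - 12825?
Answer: 69503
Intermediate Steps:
U = 52240 (U = -2*(-26120) = 52240)
(30088 + U) - 12825 = (30088 + 52240) - 12825 = 82328 - 12825 = 69503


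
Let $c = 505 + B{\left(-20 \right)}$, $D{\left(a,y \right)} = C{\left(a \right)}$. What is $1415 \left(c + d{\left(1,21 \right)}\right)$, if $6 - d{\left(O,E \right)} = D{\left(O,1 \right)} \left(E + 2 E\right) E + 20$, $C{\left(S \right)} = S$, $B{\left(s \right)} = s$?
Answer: $-1205580$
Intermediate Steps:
$D{\left(a,y \right)} = a$
$d{\left(O,E \right)} = -14 - 3 O E^{2}$ ($d{\left(O,E \right)} = 6 - \left(O \left(E + 2 E\right) E + 20\right) = 6 - \left(O 3 E E + 20\right) = 6 - \left(3 E O E + 20\right) = 6 - \left(3 O E^{2} + 20\right) = 6 - \left(20 + 3 O E^{2}\right) = -14 - 3 O E^{2}$)
$c = 485$ ($c = 505 - 20 = 485$)
$1415 \left(c + d{\left(1,21 \right)}\right) = 1415 \left(485 - \left(14 + 3 \cdot 21^{2}\right)\right) = 1415 \left(485 - \left(14 + 3 \cdot 441\right)\right) = 1415 \left(485 - 1337\right) = 1415 \left(-852\right) = -1205580$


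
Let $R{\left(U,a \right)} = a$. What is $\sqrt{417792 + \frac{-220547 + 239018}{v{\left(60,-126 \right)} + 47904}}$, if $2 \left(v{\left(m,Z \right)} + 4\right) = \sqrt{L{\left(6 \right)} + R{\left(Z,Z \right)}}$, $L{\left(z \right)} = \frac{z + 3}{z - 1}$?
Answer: $3 \sqrt{2} \sqrt{\frac{11117919595 + 69632 i \sqrt{345}}{479000 + 3 i \sqrt{345}}} \approx 646.37 - 3.4701 \cdot 10^{-8} i$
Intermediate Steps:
$L{\left(z \right)} = \frac{3 + z}{-1 + z}$
$v{\left(m,Z \right)} = -4 + \frac{\sqrt{\frac{9}{5} + Z}}{2}$ ($v{\left(m,Z \right)} = -4 + \frac{\sqrt{\frac{3 + 6}{-1 + 6} + Z}}{2} = -4 + \frac{\sqrt{\frac{1}{5} \cdot 9 + Z}}{2} = -4 + \frac{\sqrt{\frac{9}{5} + Z}}{2}$)
$\sqrt{417792 + \frac{-220547 + 239018}{v{\left(60,-126 \right)} + 47904}} = \sqrt{417792 + \frac{-220547 + 239018}{\left(-4 + \frac{\sqrt{45 + 25 \left(-126\right)}}{10}\right) + 47904}} = \sqrt{417792 + \frac{18471}{\left(-4 + \frac{\sqrt{45 - 3150}}{10}\right) + 47904}} = \sqrt{417792 + \frac{18471}{\left(-4 + \frac{\sqrt{-3105}}{10}\right) + 47904}} = \sqrt{417792 + \frac{18471}{\left(-4 + \frac{3 i \sqrt{345}}{10}\right) + 47904}} = \sqrt{417792 + \frac{18471}{47900 + \frac{3 i \sqrt{345}}{10}}}$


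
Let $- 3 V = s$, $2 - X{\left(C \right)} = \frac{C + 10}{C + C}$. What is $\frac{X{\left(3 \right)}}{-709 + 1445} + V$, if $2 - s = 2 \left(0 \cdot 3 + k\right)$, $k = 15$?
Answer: $\frac{41215}{4416} \approx 9.3331$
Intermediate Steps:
$X{\left(C \right)} = 2 - \frac{10 + C}{2 C}$ ($X{\left(C \right)} = 2 - \frac{C + 10}{C + C} = 2 - \frac{10 + C}{2 C}$)
$s = -28$ ($s = 2 - 2 \left(0 \cdot 3 + 15\right) = 2 - 2 \left(0 + 15\right) = 2 - 2 \cdot 15 = 2 - 30 = -28$)
$V = \frac{28}{3}$ ($V = \left(- \frac{1}{3}\right) \left(-28\right) = \frac{28}{3} \approx 9.3333$)
$\frac{X{\left(3 \right)}}{-709 + 1445} + V = \frac{\frac{3}{2} - \frac{5}{3}}{-709 + 1445} + \frac{28}{3} = \frac{\frac{3}{2} - \frac{5}{3}}{736} + \frac{28}{3} = \left(\frac{3}{2} - \frac{5}{3}\right) \frac{1}{736} + \frac{28}{3} = \left(- \frac{1}{6}\right) \frac{1}{736} + \frac{28}{3} = - \frac{1}{4416} + \frac{28}{3} = \frac{41215}{4416}$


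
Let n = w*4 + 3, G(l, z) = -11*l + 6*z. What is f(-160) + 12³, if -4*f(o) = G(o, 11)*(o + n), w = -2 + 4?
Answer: 139493/2 ≈ 69747.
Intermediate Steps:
w = 2
n = 11 (n = 2*4 + 3 = 8 + 3 = 11)
f(o) = -(11 + o)*(66 - 11*o)/4 (f(o) = -(-11*o + 6*11)*(o + 11)/4 = -(-11*o + 66)*(11 + o)/4 = -(66 - 11*o)*(11 + o)/4 = -(11 + o)*(66 - 11*o)/4)
f(-160) + 12³ = 11*(-6 - 160)*(11 - 160)/4 + 12³ = (11/4)*(-166)*(-149) + 1728 = 136037/2 + 1728 = 139493/2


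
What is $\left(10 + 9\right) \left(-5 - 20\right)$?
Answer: $-475$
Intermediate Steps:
$\left(10 + 9\right) \left(-5 - 20\right) = 19 \left(-25\right) = -475$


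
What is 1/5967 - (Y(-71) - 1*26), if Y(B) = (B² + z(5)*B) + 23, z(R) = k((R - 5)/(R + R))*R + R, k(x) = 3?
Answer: -21588605/5967 ≈ -3618.0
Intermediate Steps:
z(R) = 4*R (z(R) = 3*R + R = 4*R)
Y(B) = 23 + B² + 20*B (Y(B) = (B² + (4*5)*B) + 23 = (B² + 20*B) + 23 = 23 + B² + 20*B)
1/5967 - (Y(-71) - 1*26) = 1/5967 - ((23 + (-71)² + 20*(-71)) - 1*26) = 1/5967 - ((23 + 5041 - 1420) - 26) = 1/5967 - (3644 - 26) = 1/5967 - 1*3618 = 1/5967 - 3618 = -21588605/5967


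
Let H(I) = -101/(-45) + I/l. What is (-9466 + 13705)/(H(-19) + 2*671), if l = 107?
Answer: 20410785/6471682 ≈ 3.1539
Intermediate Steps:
H(I) = 101/45 + I/107 (H(I) = -101/(-45) + I/107 = -101*(-1/45) + I*(1/107) = 101/45 + I/107)
(-9466 + 13705)/(H(-19) + 2*671) = (-9466 + 13705)/((101/45 + (1/107)*(-19)) + 2*671) = 4239/((101/45 - 19/107) + 1342) = 4239/(9952/4815 + 1342) = 4239/(6471682/4815) = 4239*(4815/6471682) = 20410785/6471682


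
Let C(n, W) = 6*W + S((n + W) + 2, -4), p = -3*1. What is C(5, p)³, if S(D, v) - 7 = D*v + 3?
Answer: -13824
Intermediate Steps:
S(D, v) = 10 + D*v (S(D, v) = 7 + (D*v + 3) = 7 + (3 + D*v) = 10 + D*v)
p = -3
C(n, W) = 2 - 4*n + 2*W (C(n, W) = 6*W + (10 + ((n + W) + 2)*(-4)) = 6*W + (10 + ((W + n) + 2)*(-4)) = 6*W + (10 + (2 + W + n)*(-4)) = 6*W + (10 + (-8 - 4*W - 4*n)) = 6*W + (2 - 4*W - 4*n) = 2 - 4*n + 2*W)
C(5, p)³ = (2 - 4*5 + 2*(-3))³ = (2 - 20 - 6)³ = (-24)³ = -13824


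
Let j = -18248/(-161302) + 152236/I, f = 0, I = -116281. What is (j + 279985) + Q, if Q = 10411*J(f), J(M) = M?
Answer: 2625738210958243/9378178931 ≈ 2.7998e+5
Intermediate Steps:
j = -11217037792/9378178931 (j = -18248/(-161302) + 152236/(-116281) = -18248*(-1/161302) + 152236*(-1/116281) = 9124/80651 - 152236/116281 = -11217037792/9378178931 ≈ -1.1961)
Q = 0 (Q = 10411*0 = 0)
(j + 279985) + Q = (-11217037792/9378178931 + 279985) + 0 = 2625738210958243/9378178931 + 0 = 2625738210958243/9378178931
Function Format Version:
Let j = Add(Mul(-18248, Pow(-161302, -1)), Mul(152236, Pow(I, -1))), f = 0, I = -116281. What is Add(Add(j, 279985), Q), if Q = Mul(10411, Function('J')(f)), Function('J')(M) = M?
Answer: Rational(2625738210958243, 9378178931) ≈ 2.7998e+5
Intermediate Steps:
j = Rational(-11217037792, 9378178931) (j = Add(Mul(-18248, Pow(-161302, -1)), Mul(152236, Pow(-116281, -1))) = Add(Mul(-18248, Rational(-1, 161302)), Mul(152236, Rational(-1, 116281))) = Add(Rational(9124, 80651), Rational(-152236, 116281)) = Rational(-11217037792, 9378178931) ≈ -1.1961)
Q = 0 (Q = Mul(10411, 0) = 0)
Add(Add(j, 279985), Q) = Add(Add(Rational(-11217037792, 9378178931), 279985), 0) = Add(Rational(2625738210958243, 9378178931), 0) = Rational(2625738210958243, 9378178931)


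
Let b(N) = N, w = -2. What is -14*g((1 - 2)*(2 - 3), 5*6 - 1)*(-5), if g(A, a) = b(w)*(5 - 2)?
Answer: -420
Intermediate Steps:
g(A, a) = -6 (g(A, a) = -2*(5 - 2) = -2*3 = -6)
-14*g((1 - 2)*(2 - 3), 5*6 - 1)*(-5) = -14*(-6)*(-5) = 84*(-5) = -420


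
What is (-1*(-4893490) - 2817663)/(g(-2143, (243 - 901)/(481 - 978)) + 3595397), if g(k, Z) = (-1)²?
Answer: 2075827/3595398 ≈ 0.57736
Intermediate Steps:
g(k, Z) = 1
(-1*(-4893490) - 2817663)/(g(-2143, (243 - 901)/(481 - 978)) + 3595397) = (-1*(-4893490) - 2817663)/(1 + 3595397) = (4893490 - 2817663)/3595398 = 2075827*(1/3595398) = 2075827/3595398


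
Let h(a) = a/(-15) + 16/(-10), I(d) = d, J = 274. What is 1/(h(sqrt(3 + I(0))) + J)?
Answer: 20430/5565131 + 5*sqrt(3)/5565131 ≈ 0.0036726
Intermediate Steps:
h(a) = -8/5 - a/15 (h(a) = a*(-1/15) + 16*(-1/10) = -a/15 - 8/5 = -8/5 - a/15)
1/(h(sqrt(3 + I(0))) + J) = 1/((-8/5 - sqrt(3 + 0)/15) + 274) = 1/((-8/5 - sqrt(3)/15) + 274) = 1/(1362/5 - sqrt(3)/15)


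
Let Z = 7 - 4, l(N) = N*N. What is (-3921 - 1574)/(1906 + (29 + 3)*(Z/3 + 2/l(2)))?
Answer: -5495/1954 ≈ -2.8122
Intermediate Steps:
l(N) = N²
Z = 3
(-3921 - 1574)/(1906 + (29 + 3)*(Z/3 + 2/l(2))) = (-3921 - 1574)/(1906 + (29 + 3)*(3/3 + 2/(2²))) = -5495/(1906 + 32*(3*(⅓) + 2/4)) = -5495/(1906 + 32*(1 + 2*(¼))) = -5495/(1906 + 32*(1 + ½)) = -5495/(1906 + 32*(3/2)) = -5495/(1906 + 48) = -5495/1954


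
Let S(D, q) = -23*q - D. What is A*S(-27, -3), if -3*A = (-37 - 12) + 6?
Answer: 1376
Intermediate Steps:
S(D, q) = -D - 23*q
A = 43/3 (A = -((-37 - 12) + 6)/3 = -(-49 + 6)/3 = -1/3*(-43) = 43/3 ≈ 14.333)
A*S(-27, -3) = 43*(-1*(-27) - 23*(-3))/3 = 43*(27 + 69)/3 = (43/3)*96 = 1376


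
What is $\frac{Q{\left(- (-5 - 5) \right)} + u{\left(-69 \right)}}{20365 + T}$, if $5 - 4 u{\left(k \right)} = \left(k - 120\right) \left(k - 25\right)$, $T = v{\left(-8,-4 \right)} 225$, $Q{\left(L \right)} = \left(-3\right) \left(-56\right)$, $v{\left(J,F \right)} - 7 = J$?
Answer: $- \frac{17089}{80560} \approx -0.21213$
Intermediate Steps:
$v{\left(J,F \right)} = 7 + J$
$Q{\left(L \right)} = 168$
$T = -225$ ($T = \left(7 - 8\right) 225 = \left(-1\right) 225 = -225$)
$u{\left(k \right)} = \frac{5}{4} - \frac{\left(-120 + k\right) \left(-25 + k\right)}{4}$ ($u{\left(k \right)} = \frac{5}{4} - \frac{\left(k - 120\right) \left(k - 25\right)}{4} = \frac{5}{4} - \frac{\left(-120 + k\right) \left(-25 + k\right)}{4}$)
$\frac{Q{\left(- (-5 - 5) \right)} + u{\left(-69 \right)}}{20365 + T} = \frac{168 - \left(3250 + \frac{4761}{4}\right)}{20365 - 225} = \frac{168 - \frac{17761}{4}}{20140} = \left(168 - \frac{17761}{4}\right) \frac{1}{20140} = \left(- \frac{17089}{4}\right) \frac{1}{20140} = - \frac{17089}{80560}$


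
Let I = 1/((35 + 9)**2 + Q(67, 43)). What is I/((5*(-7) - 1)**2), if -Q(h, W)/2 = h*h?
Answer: -1/9126432 ≈ -1.0957e-7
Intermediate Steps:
Q(h, W) = -2*h**2 (Q(h, W) = -2*h*h = -2*h**2)
I = -1/7042 (I = 1/((35 + 9)**2 - 2*67**2) = 1/(44**2 - 2*4489) = 1/(1936 - 8978) = 1/(-7042) = -1/7042 ≈ -0.00014201)
I/((5*(-7) - 1)**2) = -1/(7042*(5*(-7) - 1)**2) = -1/(7042*(-35 - 1)**2) = -1/(7042*((-36)**2)) = -1/7042/1296 = -1/7042*1/1296 = -1/9126432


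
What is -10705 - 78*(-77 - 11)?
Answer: -3841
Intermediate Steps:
-10705 - 78*(-77 - 11) = -10705 - 78*(-88) = -10705 - 1*(-6864) = -10705 + 6864 = -3841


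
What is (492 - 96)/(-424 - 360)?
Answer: -99/196 ≈ -0.50510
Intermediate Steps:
(492 - 96)/(-424 - 360) = 396/(-784) = 396*(-1/784) = -99/196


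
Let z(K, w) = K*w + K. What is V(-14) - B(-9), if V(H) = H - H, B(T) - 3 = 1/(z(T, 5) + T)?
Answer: -188/63 ≈ -2.9841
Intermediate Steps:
z(K, w) = K + K*w
B(T) = 3 + 1/(7*T) (B(T) = 3 + 1/(T*(1 + 5) + T) = 3 + 1/(T*6 + T) = 3 + 1/(6*T + T) = 3 + 1/(7*T))
V(H) = 0
V(-14) - B(-9) = 0 - (3 + (1/7)/(-9)) = 0 - (3 + (1/7)*(-1/9)) = 0 - (3 - 1/63) = 0 - 1*188/63 = 0 - 188/63 = -188/63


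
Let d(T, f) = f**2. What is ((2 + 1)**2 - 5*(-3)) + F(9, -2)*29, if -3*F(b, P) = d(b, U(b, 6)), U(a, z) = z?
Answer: -324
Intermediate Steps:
F(b, P) = -12 (F(b, P) = -1/3*6**2 = -1/3*36 = -12)
((2 + 1)**2 - 5*(-3)) + F(9, -2)*29 = ((2 + 1)**2 - 5*(-3)) - 12*29 = (3**2 + 15) - 348 = (9 + 15) - 348 = 24 - 348 = -324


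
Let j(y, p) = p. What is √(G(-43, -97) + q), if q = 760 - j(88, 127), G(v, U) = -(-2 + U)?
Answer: 2*√183 ≈ 27.056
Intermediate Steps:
G(v, U) = 2 - U
q = 633 (q = 760 - 1*127 = 760 - 127 = 633)
√(G(-43, -97) + q) = √((2 - 1*(-97)) + 633) = √((2 + 97) + 633) = √(99 + 633) = √732 = 2*√183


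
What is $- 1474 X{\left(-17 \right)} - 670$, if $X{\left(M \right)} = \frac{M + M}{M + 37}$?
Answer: $\frac{9179}{5} \approx 1835.8$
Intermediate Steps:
$X{\left(M \right)} = \frac{2 M}{37 + M}$
$- 1474 X{\left(-17 \right)} - 670 = - 1474 \cdot 2 \left(-17\right) \frac{1}{37 - 17} - 670 = - 1474 \cdot 2 \left(-17\right) \frac{1}{20} - 670 = \left(-1474\right) \left(- \frac{17}{10}\right) - 670 = \frac{12529}{5} - 670 = \frac{9179}{5}$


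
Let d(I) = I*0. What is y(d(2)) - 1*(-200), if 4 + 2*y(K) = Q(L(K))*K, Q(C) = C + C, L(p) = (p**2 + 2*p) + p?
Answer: 198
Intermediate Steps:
d(I) = 0
L(p) = p**2 + 3*p
Q(C) = 2*C
y(K) = -2 + K**2*(3 + K) (y(K) = -2 + ((2*(K*(3 + K)))*K)/2 = -2 + ((2*K*(3 + K))*K)/2 = -2 + (2*K**2*(3 + K))/2 = -2 + K**2*(3 + K))
y(d(2)) - 1*(-200) = (-2 + 0**2*(3 + 0)) - 1*(-200) = (-2 + 0*3) + 200 = (-2 + 0) + 200 = -2 + 200 = 198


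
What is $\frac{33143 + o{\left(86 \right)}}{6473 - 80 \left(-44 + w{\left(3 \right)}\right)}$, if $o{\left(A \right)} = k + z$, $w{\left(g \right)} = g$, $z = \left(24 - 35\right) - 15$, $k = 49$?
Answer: $\frac{33166}{9753} \approx 3.4006$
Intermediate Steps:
$z = -26$ ($z = -11 - 15 = -26$)
$o{\left(A \right)} = 23$ ($o{\left(A \right)} = 49 - 26 = 23$)
$\frac{33143 + o{\left(86 \right)}}{6473 - 80 \left(-44 + w{\left(3 \right)}\right)} = \frac{33143 + 23}{6473 - 80 \left(-44 + 3\right)} = \frac{33166}{6473 - -3280} = \frac{33166}{6473 + 3280} = \frac{33166}{9753}$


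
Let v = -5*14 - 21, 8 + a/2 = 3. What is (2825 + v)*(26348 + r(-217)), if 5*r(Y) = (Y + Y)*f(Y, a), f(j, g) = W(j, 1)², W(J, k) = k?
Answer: 358990604/5 ≈ 7.1798e+7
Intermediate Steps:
a = -10 (a = -16 + 2*3 = -16 + 6 = -10)
v = -91 (v = -70 - 21 = -91)
f(j, g) = 1 (f(j, g) = 1² = 1)
r(Y) = 2*Y/5 (r(Y) = ((Y + Y)*1)/5 = ((2*Y)*1)/5 = (2*Y)/5 = 2*Y/5)
(2825 + v)*(26348 + r(-217)) = (2825 - 91)*(26348 + (⅖)*(-217)) = 2734*(26348 - 434/5) = 2734*(131306/5) = 358990604/5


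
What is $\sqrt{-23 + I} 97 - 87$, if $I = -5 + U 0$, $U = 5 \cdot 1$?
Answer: $-87 + 194 i \sqrt{7} \approx -87.0 + 513.28 i$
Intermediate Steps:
$U = 5$
$I = -5$ ($I = -5 + 5 \cdot 0 = -5 + 0 = -5$)
$\sqrt{-23 + I} 97 - 87 = \sqrt{-23 - 5} \cdot 97 - 87 = \sqrt{-28} \cdot 97 - 87 = 2 i \sqrt{7} \cdot 97 - 87 = 194 i \sqrt{7} - 87 = -87 + 194 i \sqrt{7}$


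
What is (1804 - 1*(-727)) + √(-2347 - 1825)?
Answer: 2531 + 2*I*√1043 ≈ 2531.0 + 64.591*I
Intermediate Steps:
(1804 - 1*(-727)) + √(-2347 - 1825) = (1804 + 727) + √(-4172) = 2531 + 2*I*√1043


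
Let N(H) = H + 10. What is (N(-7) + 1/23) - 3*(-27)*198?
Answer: 368944/23 ≈ 16041.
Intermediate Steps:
N(H) = 10 + H
(N(-7) + 1/23) - 3*(-27)*198 = ((10 - 7) + 1/23) - 3*(-27)*198 = (3 + 1/23) + 81*198 = 70/23 + 16038 = 368944/23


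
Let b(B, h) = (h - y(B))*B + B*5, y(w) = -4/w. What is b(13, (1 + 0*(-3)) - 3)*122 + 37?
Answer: 5283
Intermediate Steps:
b(B, h) = 5*B + B*(h + 4/B) (b(B, h) = (h - (-4)/B)*B + B*5 = (h + 4/B)*B + 5*B = B*(h + 4/B) + 5*B = 5*B + B*(h + 4/B))
b(13, (1 + 0*(-3)) - 3)*122 + 37 = (4 + 13*(5 + ((1 + 0*(-3)) - 3)))*122 + 37 = (4 + 13*(5 + ((1 + 0) - 3)))*122 + 37 = (4 + 13*(5 + (1 - 3)))*122 + 37 = (4 + 13*(5 - 2))*122 + 37 = (4 + 13*3)*122 + 37 = (4 + 39)*122 + 37 = 43*122 + 37 = 5246 + 37 = 5283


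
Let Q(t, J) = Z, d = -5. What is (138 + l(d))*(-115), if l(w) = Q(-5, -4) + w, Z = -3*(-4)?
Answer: -16675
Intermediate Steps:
Z = 12
Q(t, J) = 12
l(w) = 12 + w
(138 + l(d))*(-115) = (138 + (12 - 5))*(-115) = (138 + 7)*(-115) = 145*(-115) = -16675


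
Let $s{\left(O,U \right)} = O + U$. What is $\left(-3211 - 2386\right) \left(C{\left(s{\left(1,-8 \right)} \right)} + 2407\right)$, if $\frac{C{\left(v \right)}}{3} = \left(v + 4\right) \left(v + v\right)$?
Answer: $-14177201$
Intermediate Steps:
$C{\left(v \right)} = 6 v \left(4 + v\right)$ ($C{\left(v \right)} = 3 \left(v + 4\right) \left(v + v\right) = 3 \left(4 + v\right) 2 v = 3 \cdot 2 v \left(4 + v\right) = 6 v \left(4 + v\right)$)
$\left(-3211 - 2386\right) \left(C{\left(s{\left(1,-8 \right)} \right)} + 2407\right) = \left(-3211 - 2386\right) \left(6 \left(1 - 8\right) \left(4 + \left(1 - 8\right)\right) + 2407\right) = - 5597 \left(6 \left(-7\right) \left(4 - 7\right) + 2407\right) = - 5597 \left(6 \left(-7\right) \left(-3\right) + 2407\right) = - 5597 \left(126 + 2407\right) = \left(-5597\right) 2533 = -14177201$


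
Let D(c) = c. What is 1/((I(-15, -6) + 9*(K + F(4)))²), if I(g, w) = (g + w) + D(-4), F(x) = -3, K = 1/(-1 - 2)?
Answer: 1/3025 ≈ 0.00033058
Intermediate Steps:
K = -⅓ (K = 1/(-3) = -⅓ ≈ -0.33333)
I(g, w) = -4 + g + w (I(g, w) = (g + w) - 4 = -4 + g + w)
1/((I(-15, -6) + 9*(K + F(4)))²) = 1/(((-4 - 15 - 6) + 9*(-⅓ - 3))²) = 1/((-25 + 9*(-10/3))²) = 1/((-25 - 30)²) = 1/((-55)²) = 1/3025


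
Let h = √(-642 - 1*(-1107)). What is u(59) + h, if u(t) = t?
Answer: 59 + √465 ≈ 80.564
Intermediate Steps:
h = √465 (h = √(-642 + 1107) = √465 ≈ 21.564)
u(59) + h = 59 + √465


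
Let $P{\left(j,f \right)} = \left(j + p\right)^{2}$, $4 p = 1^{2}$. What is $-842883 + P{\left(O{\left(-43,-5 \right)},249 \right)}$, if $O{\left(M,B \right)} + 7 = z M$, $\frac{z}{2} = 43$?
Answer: $\frac{206116633}{16} \approx 1.2882 \cdot 10^{7}$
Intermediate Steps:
$z = 86$ ($z = 2 \cdot 43 = 86$)
$p = \frac{1}{4}$ ($p = \frac{1^{2}}{4} = \frac{1}{4} \cdot 1 = \frac{1}{4} \approx 0.25$)
$O{\left(M,B \right)} = -7 + 86 M$
$P{\left(j,f \right)} = \left(\frac{1}{4} + j\right)^{2}$ ($P{\left(j,f \right)} = \left(j + \frac{1}{4}\right)^{2} = \left(\frac{1}{4} + j\right)^{2}$)
$-842883 + P{\left(O{\left(-43,-5 \right)},249 \right)} = -842883 + \frac{\left(1 + 4 \left(-7 + 86 \left(-43\right)\right)\right)^{2}}{16} = -842883 + \frac{\left(1 + 4 \left(-7 - 3698\right)\right)^{2}}{16} = -842883 + \frac{\left(1 + 4 \left(-3705\right)\right)^{2}}{16} = -842883 + \frac{\left(1 - 14820\right)^{2}}{16} = -842883 + \frac{\left(-14819\right)^{2}}{16} = -842883 + \frac{1}{16} \cdot 219602761 = -842883 + \frac{219602761}{16} = \frac{206116633}{16}$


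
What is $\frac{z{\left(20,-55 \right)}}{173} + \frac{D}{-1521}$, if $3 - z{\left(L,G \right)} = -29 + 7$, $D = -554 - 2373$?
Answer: $\frac{544396}{263133} \approx 2.0689$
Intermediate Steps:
$D = -2927$ ($D = -554 - 2373 = -2927$)
$z{\left(L,G \right)} = 25$ ($z{\left(L,G \right)} = 3 - \left(-29 + 7\right) = 3 - -22 = 3 + 22 = 25$)
$\frac{z{\left(20,-55 \right)}}{173} + \frac{D}{-1521} = \frac{25}{173} - \frac{2927}{-1521} = 25 \cdot \frac{1}{173} - - \frac{2927}{1521} = \frac{25}{173} + \frac{2927}{1521} = \frac{544396}{263133}$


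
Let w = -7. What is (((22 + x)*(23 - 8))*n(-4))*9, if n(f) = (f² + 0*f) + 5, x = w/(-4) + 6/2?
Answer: 303345/4 ≈ 75836.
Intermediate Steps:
x = 19/4 (x = -7/(-4) + 6/2 = -7*(-¼) + 6*(½) = 7/4 + 3 = 19/4 ≈ 4.7500)
n(f) = 5 + f² (n(f) = (f² + 0) + 5 = f² + 5 = 5 + f²)
(((22 + x)*(23 - 8))*n(-4))*9 = (((22 + 19/4)*(23 - 8))*(5 + (-4)²))*9 = (((107/4)*15)*(5 + 16))*9 = ((1605/4)*21)*9 = (33705/4)*9 = 303345/4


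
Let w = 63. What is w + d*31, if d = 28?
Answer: 931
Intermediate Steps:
w + d*31 = 63 + 28*31 = 63 + 868 = 931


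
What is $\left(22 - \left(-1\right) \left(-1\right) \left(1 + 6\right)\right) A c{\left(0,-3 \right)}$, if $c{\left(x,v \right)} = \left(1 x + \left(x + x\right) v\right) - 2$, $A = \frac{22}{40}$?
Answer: $- \frac{33}{2} \approx -16.5$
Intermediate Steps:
$A = \frac{11}{20}$ ($A = 22 \cdot \frac{1}{40} = \frac{11}{20} \approx 0.55$)
$c{\left(x,v \right)} = -2 + x + 2 v x$ ($c{\left(x,v \right)} = \left(x + 2 x v\right) - 2 = \left(x + 2 v x\right) - 2 = -2 + x + 2 v x$)
$\left(22 - \left(-1\right) \left(-1\right) \left(1 + 6\right)\right) A c{\left(0,-3 \right)} = \left(22 - \left(-1\right) \left(-1\right) \left(1 + 6\right)\right) \frac{11}{20} \left(-2 + 0 + 2 \left(-3\right) 0\right) = \left(22 - 1 \cdot 7\right) \frac{11}{20} \left(-2 + 0 + 0\right) = \left(22 - 7\right) \frac{11}{20} \left(-2\right) = 15 \cdot \frac{11}{20} \left(-2\right) = \frac{33}{4} \left(-2\right) = - \frac{33}{2}$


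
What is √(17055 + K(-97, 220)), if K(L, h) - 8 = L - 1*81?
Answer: √16885 ≈ 129.94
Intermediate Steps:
K(L, h) = -73 + L (K(L, h) = 8 + (L - 1*81) = 8 + (L - 81) = 8 + (-81 + L) = -73 + L)
√(17055 + K(-97, 220)) = √(17055 + (-73 - 97)) = √(17055 - 170) = √16885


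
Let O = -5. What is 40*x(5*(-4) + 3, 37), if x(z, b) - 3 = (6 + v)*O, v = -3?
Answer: -480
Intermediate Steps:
x(z, b) = -12 (x(z, b) = 3 + (6 - 3)*(-5) = 3 + 3*(-5) = 3 - 15 = -12)
40*x(5*(-4) + 3, 37) = 40*(-12) = -480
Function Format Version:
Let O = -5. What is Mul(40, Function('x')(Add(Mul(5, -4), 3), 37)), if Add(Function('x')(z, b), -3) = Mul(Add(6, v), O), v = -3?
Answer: -480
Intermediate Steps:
Function('x')(z, b) = -12 (Function('x')(z, b) = Add(3, Mul(Add(6, -3), -5)) = Add(3, Mul(3, -5)) = Add(3, -15) = -12)
Mul(40, Function('x')(Add(Mul(5, -4), 3), 37)) = Mul(40, -12) = -480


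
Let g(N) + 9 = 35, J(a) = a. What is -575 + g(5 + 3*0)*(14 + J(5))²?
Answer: 8811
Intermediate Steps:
g(N) = 26 (g(N) = -9 + 35 = 26)
-575 + g(5 + 3*0)*(14 + J(5))² = -575 + 26*(14 + 5)² = -575 + 26*19² = -575 + 26*361 = -575 + 9386 = 8811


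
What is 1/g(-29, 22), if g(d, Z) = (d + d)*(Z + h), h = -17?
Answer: -1/290 ≈ -0.0034483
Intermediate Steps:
g(d, Z) = 2*d*(-17 + Z) (g(d, Z) = (d + d)*(Z - 17) = (2*d)*(-17 + Z) = 2*d*(-17 + Z))
1/g(-29, 22) = 1/(2*(-29)*(-17 + 22)) = 1/(2*(-29)*5) = 1/(-290) = -1/290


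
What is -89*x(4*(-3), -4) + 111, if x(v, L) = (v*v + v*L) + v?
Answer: -15909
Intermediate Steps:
x(v, L) = v + v² + L*v (x(v, L) = (v² + L*v) + v = v + v² + L*v)
-89*x(4*(-3), -4) + 111 = -89*4*(-3)*(1 - 4 + 4*(-3)) + 111 = -(-1068)*(1 - 4 - 12) + 111 = -(-1068)*(-15) + 111 = -89*180 + 111 = -16020 + 111 = -15909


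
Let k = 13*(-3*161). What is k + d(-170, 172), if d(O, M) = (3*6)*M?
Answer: -3183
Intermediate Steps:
d(O, M) = 18*M
k = -6279 (k = 13*(-483) = -6279)
k + d(-170, 172) = -6279 + 18*172 = -6279 + 3096 = -3183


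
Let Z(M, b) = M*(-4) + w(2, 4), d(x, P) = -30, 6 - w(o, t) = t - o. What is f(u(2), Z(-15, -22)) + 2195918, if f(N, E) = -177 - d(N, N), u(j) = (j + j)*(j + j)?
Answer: 2195771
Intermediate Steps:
w(o, t) = 6 + o - t (w(o, t) = 6 - (t - o) = 6 + (o - t) = 6 + o - t)
Z(M, b) = 4 - 4*M (Z(M, b) = M*(-4) + (6 + 2 - 1*4) = -4*M + (6 + 2 - 4) = -4*M + 4 = 4 - 4*M)
u(j) = 4*j**2 (u(j) = (2*j)*(2*j) = 4*j**2)
f(N, E) = -147 (f(N, E) = -177 - 1*(-30) = -177 + 30 = -147)
f(u(2), Z(-15, -22)) + 2195918 = -147 + 2195918 = 2195771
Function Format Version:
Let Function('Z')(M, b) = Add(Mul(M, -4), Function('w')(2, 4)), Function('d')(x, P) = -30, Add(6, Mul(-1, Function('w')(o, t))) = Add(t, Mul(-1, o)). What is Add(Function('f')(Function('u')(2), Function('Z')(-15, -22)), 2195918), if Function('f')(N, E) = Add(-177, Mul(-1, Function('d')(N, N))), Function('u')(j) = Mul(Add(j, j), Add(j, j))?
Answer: 2195771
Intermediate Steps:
Function('w')(o, t) = Add(6, o, Mul(-1, t)) (Function('w')(o, t) = Add(6, Mul(-1, Add(t, Mul(-1, o)))) = Add(6, Add(o, Mul(-1, t))) = Add(6, o, Mul(-1, t)))
Function('Z')(M, b) = Add(4, Mul(-4, M)) (Function('Z')(M, b) = Add(Mul(M, -4), Add(6, 2, Mul(-1, 4))) = Add(Mul(-4, M), Add(6, 2, -4)) = Add(Mul(-4, M), 4) = Add(4, Mul(-4, M)))
Function('u')(j) = Mul(4, Pow(j, 2)) (Function('u')(j) = Mul(Mul(2, j), Mul(2, j)) = Mul(4, Pow(j, 2)))
Function('f')(N, E) = -147 (Function('f')(N, E) = Add(-177, Mul(-1, -30)) = Add(-177, 30) = -147)
Add(Function('f')(Function('u')(2), Function('Z')(-15, -22)), 2195918) = Add(-147, 2195918) = 2195771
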